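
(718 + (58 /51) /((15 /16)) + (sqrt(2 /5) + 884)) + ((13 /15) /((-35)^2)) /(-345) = 1603.85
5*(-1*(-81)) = 405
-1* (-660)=660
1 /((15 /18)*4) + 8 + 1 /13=1089 /130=8.38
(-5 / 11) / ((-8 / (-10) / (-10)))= 125 / 22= 5.68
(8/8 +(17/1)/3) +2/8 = 83/12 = 6.92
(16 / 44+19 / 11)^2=529 / 121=4.37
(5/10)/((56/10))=0.09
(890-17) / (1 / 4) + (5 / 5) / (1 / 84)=3576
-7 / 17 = -0.41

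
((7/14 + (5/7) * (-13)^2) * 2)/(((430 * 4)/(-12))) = -5091/3010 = -1.69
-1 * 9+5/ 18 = -157/ 18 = -8.72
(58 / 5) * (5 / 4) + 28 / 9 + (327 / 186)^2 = 716203 / 34596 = 20.70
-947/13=-72.85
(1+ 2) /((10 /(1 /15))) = 1 /50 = 0.02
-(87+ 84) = -171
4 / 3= 1.33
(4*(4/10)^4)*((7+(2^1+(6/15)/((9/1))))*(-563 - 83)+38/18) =-1868992/3125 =-598.08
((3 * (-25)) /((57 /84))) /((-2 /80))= 84000 /19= 4421.05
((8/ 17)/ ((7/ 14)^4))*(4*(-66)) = -1987.76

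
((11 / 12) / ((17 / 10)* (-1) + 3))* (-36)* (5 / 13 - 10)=41250 / 169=244.08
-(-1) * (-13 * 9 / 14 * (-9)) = 75.21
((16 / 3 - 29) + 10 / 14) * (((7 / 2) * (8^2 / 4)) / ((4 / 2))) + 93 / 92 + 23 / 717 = -42324067 / 65964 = -641.62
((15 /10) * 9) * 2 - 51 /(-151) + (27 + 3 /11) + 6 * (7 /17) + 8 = 1837694 /28237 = 65.08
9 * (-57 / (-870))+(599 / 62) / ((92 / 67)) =7.63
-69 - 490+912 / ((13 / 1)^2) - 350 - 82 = -166567 / 169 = -985.60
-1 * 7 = -7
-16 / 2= -8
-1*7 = -7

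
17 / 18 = 0.94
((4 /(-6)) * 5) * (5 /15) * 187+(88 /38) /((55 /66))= -175274 /855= -205.00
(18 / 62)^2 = 81 / 961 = 0.08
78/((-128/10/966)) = -94185/16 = -5886.56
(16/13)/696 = 2/1131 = 0.00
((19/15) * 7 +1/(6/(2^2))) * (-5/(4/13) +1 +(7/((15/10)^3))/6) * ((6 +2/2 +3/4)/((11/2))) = -1946087/9720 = -200.21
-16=-16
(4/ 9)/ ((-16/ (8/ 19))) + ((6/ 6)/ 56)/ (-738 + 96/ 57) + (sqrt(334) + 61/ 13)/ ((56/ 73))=10632455693/ 1741587120 + 73*sqrt(334)/ 56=29.93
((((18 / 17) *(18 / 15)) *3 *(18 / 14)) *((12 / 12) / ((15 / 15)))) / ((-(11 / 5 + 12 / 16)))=-11664 / 7021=-1.66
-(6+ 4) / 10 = -1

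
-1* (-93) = 93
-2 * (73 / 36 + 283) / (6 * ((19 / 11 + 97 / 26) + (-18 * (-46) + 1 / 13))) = -1467323 / 12873114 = -0.11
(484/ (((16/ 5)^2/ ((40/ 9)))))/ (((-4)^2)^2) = 15125/ 18432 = 0.82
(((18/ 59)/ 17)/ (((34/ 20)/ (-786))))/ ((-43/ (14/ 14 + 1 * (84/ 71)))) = 0.42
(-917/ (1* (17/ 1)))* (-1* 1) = 917/ 17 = 53.94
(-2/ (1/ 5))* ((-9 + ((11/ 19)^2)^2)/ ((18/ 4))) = 23164960/ 1172889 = 19.75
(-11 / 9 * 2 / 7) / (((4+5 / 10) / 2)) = -0.16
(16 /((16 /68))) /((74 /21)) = 19.30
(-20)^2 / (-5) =-80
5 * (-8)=-40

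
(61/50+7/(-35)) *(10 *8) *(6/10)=48.96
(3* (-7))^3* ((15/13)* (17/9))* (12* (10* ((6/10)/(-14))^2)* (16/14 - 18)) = 974916/13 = 74993.54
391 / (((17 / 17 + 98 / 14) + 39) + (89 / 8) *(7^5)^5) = 3128 / 119355107150092876172199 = 0.00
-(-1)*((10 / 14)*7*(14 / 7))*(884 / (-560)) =-15.79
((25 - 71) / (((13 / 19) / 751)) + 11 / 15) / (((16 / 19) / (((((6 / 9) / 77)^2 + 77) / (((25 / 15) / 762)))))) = -97613245012676671 / 46246200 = -2110730071.07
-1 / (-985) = 1 / 985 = 0.00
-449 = -449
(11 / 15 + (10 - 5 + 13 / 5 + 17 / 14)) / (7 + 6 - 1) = 401 / 504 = 0.80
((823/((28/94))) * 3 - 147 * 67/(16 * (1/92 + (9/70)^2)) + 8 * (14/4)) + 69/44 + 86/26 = -174881117471/12364352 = -14143.98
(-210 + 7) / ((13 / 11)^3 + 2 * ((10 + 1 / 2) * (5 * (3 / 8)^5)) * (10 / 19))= -98.52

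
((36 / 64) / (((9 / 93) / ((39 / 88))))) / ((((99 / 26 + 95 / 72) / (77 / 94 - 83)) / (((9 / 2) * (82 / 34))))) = -1209645938475 / 2699418304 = -448.11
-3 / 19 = -0.16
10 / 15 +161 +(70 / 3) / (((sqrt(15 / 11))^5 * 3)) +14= 1694 * sqrt(165) / 6075 +527 / 3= 179.25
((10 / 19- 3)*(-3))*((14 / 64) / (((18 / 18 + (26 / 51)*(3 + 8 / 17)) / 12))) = 366741 / 52136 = 7.03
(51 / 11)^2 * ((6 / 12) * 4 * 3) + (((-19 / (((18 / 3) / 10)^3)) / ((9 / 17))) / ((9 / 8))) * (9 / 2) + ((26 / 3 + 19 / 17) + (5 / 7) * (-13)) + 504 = -108940892 / 3498957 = -31.14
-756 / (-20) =189 / 5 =37.80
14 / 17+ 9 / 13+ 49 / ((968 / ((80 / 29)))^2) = 1.52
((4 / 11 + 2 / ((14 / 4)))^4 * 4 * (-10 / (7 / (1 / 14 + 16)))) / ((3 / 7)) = -40310784000 / 246071287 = -163.82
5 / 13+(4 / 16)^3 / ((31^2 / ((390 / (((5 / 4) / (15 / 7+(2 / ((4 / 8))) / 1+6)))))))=312175 / 699608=0.45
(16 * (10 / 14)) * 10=800 / 7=114.29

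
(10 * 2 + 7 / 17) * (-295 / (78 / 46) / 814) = -2354395 / 539682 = -4.36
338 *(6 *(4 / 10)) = 4056 / 5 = 811.20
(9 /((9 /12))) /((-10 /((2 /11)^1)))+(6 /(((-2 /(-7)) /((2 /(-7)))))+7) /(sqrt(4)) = 31 /110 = 0.28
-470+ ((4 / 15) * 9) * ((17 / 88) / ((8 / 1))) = -413549 / 880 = -469.94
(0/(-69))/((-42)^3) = 0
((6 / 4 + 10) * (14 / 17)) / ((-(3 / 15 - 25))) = 805 / 2108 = 0.38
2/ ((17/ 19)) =38/ 17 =2.24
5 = 5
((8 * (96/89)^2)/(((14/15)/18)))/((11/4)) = 39813120/609917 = 65.28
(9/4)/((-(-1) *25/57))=513/100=5.13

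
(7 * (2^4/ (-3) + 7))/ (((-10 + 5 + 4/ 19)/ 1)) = -2.44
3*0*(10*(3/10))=0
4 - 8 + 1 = -3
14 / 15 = 0.93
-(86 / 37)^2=-5.40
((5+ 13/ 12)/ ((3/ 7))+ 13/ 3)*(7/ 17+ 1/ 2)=20677/ 1224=16.89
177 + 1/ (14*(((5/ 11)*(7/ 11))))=86851/ 490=177.25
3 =3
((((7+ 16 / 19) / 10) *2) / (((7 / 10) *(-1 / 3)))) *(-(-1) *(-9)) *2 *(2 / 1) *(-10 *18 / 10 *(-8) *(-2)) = -69691.67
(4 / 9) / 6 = 2 / 27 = 0.07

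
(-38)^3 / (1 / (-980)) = 53774560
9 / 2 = 4.50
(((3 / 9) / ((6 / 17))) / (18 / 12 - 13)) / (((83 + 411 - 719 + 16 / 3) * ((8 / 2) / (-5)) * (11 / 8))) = -0.00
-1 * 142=-142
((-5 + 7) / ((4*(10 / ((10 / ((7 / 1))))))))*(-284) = -142 / 7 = -20.29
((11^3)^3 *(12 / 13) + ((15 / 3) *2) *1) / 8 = 272070888.67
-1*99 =-99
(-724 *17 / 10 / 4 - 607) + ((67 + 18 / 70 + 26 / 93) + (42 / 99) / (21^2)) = -847.16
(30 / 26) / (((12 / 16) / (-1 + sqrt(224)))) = -20 / 13 + 80*sqrt(14) / 13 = 21.49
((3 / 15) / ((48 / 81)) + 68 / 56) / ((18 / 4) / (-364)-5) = -11297 / 36490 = -0.31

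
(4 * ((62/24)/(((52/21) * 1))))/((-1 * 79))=-0.05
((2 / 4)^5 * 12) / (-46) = -3 / 368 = -0.01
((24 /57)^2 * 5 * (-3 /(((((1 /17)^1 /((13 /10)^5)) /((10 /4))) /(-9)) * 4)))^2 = 29044164921239169 /32580250000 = 891465.38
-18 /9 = -2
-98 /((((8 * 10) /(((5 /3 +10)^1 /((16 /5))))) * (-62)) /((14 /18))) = 12005 /214272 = 0.06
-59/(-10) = 59/10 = 5.90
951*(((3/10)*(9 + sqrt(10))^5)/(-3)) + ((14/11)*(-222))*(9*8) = -1429630749/110-7799151*sqrt(10)/2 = -25328183.66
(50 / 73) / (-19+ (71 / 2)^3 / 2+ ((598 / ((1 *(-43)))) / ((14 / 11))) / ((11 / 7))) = 34400 / 1122179141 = 0.00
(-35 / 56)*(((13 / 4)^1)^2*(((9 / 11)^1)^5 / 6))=-16632135 / 41229056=-0.40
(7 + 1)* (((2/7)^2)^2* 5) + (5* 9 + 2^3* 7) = 243141/2401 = 101.27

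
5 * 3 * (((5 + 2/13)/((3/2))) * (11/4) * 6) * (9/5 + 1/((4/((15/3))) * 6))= 177617/104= 1707.86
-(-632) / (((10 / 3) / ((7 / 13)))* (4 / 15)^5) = 251960625 / 3328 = 75709.32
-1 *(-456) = 456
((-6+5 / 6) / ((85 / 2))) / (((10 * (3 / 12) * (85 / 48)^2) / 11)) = -0.17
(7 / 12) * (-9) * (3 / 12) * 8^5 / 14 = -3072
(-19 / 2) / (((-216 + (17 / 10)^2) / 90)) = 85500 / 21311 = 4.01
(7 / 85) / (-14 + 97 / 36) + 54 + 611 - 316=12073403 / 34595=348.99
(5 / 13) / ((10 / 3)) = 3 / 26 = 0.12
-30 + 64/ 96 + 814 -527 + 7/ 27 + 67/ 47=329117/ 1269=259.35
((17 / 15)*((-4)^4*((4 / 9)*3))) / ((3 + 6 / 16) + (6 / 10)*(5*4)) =139264 / 5535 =25.16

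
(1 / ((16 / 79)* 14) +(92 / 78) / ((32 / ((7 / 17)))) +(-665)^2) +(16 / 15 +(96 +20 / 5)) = 109484639073 / 247520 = 442326.43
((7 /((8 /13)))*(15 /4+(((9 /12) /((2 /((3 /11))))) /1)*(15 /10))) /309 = 20839 /145024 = 0.14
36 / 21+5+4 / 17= 827 / 119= 6.95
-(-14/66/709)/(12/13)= 91/280764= 0.00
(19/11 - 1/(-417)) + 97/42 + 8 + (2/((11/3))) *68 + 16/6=3326285/64218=51.80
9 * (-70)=-630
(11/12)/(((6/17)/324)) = 1683/2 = 841.50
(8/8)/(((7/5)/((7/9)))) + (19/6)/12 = 59/72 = 0.82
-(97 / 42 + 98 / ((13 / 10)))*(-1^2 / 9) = 42421 / 4914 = 8.63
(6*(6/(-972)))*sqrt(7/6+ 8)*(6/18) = -sqrt(330)/486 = -0.04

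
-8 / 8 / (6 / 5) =-5 / 6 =-0.83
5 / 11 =0.45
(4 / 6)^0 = 1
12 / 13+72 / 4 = 246 / 13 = 18.92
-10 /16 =-5 /8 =-0.62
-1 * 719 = -719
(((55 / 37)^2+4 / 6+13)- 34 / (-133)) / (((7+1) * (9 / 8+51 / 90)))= 44058850 / 36961631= 1.19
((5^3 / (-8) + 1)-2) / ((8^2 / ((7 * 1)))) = -931 / 512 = -1.82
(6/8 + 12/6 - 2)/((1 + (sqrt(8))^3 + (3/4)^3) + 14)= -47376/1122983 + 49152 * sqrt(2)/1122983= 0.02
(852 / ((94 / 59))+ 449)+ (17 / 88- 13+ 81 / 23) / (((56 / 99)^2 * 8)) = 212651875043 / 216961024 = 980.14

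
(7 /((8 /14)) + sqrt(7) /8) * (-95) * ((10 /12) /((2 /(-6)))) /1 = 475 * sqrt(7) /16 + 23275 /8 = 2987.92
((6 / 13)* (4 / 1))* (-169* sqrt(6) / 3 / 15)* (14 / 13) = -112* sqrt(6) / 15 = -18.29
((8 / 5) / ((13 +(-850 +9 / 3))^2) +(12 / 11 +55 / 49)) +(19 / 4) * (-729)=-6486856976753 / 1874523420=-3460.54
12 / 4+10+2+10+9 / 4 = 109 / 4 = 27.25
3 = 3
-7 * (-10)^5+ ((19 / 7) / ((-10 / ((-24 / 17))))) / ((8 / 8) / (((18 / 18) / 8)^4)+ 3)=1707233500228 / 2438905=700000.00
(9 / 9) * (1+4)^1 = 5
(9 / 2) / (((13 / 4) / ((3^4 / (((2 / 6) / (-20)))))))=-87480 / 13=-6729.23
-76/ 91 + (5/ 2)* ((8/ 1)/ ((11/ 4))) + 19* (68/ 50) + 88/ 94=39065162/ 1176175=33.21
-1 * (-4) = 4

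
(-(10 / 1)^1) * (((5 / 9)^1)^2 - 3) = 2180 / 81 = 26.91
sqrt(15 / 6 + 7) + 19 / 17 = 19 / 17 + sqrt(38) / 2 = 4.20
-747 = -747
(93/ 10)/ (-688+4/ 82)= -1271/ 94020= -0.01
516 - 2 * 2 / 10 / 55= 141898 / 275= 515.99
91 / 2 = 45.50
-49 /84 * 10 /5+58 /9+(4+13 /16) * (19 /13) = 12.31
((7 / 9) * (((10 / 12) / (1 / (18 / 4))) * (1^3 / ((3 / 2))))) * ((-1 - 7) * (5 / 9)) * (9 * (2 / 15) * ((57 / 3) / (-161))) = 760 / 621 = 1.22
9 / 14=0.64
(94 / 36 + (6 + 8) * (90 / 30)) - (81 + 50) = -1555 / 18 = -86.39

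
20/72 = 5/18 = 0.28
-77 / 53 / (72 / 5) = -0.10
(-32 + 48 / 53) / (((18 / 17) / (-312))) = 9162.47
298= 298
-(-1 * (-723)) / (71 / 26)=-18798 / 71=-264.76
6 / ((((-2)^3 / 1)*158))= -3 / 632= -0.00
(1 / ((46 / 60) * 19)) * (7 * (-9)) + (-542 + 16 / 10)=-1190224 / 2185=-544.72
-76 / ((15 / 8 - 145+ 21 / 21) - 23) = 608 / 1321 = 0.46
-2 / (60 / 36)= -6 / 5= -1.20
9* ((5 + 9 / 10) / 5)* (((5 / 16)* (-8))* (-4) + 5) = 1593 / 10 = 159.30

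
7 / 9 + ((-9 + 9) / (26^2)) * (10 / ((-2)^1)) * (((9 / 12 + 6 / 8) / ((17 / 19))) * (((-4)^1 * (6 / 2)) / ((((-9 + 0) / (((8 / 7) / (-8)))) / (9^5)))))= 7 / 9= 0.78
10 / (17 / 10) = 100 / 17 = 5.88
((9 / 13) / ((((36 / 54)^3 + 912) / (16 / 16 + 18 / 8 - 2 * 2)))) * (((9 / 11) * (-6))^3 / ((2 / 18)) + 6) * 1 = 513649755 / 852414992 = 0.60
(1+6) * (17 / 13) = 119 / 13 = 9.15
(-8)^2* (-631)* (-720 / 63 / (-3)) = -3230720 / 21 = -153843.81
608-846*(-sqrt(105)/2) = 608 + 423*sqrt(105) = 4942.46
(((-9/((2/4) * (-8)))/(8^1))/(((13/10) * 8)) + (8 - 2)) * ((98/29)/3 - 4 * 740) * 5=-2151404365/24128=-89166.29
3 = 3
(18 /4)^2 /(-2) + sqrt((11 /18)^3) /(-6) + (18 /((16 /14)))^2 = 3807 /16 - 11 * sqrt(22) /648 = 237.86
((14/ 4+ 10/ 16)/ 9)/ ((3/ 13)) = 143/ 72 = 1.99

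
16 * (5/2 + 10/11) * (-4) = -2400/11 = -218.18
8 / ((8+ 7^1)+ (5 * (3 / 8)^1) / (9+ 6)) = 0.53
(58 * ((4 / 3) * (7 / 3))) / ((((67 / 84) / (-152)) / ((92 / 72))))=-79485056 / 1809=-43938.67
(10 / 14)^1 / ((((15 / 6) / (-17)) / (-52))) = 252.57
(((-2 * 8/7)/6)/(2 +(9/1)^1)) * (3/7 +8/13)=-760/21021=-0.04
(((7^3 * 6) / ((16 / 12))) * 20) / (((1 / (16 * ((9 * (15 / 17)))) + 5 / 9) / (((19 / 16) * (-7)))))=-554270850 / 1217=-455440.30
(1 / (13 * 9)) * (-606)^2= 40804 / 13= 3138.77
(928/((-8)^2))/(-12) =-1.21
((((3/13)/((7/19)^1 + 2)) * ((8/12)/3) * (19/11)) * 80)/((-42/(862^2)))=-4291822144/81081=-52932.53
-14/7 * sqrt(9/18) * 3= -3 * sqrt(2)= -4.24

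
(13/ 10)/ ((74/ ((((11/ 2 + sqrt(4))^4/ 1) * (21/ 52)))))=212625/ 9472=22.45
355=355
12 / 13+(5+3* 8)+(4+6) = 519 / 13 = 39.92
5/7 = 0.71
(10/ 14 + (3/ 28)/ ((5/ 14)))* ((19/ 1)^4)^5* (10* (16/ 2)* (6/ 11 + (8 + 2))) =2476728171170788093443813838688/ 77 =32165300924295949265504080000.00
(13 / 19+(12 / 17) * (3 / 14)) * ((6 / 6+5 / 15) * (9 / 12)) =1889 / 2261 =0.84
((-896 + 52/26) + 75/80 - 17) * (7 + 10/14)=-393147/56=-7020.48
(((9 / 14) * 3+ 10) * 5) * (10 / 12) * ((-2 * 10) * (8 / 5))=-33400 / 21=-1590.48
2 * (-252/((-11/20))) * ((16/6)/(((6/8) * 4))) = 8960/11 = 814.55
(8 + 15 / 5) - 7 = 4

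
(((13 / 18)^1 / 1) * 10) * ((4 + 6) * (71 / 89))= 46150 / 801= 57.62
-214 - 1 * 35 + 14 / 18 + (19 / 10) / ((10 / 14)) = -245.56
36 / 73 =0.49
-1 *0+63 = 63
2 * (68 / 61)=136 / 61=2.23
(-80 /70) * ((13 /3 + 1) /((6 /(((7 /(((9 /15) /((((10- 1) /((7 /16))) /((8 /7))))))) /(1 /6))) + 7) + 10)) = -1280 /3571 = -0.36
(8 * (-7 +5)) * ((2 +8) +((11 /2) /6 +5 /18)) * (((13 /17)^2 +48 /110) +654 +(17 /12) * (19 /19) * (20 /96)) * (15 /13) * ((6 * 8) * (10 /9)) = -7223041.64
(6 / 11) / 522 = 1 / 957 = 0.00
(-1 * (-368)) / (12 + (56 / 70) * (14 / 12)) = 2760 / 97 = 28.45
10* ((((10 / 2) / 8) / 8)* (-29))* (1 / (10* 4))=-145 / 256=-0.57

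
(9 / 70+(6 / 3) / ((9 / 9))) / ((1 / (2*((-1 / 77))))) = -149 / 2695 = -0.06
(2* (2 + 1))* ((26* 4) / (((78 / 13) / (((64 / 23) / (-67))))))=-6656 / 1541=-4.32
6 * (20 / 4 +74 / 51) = 658 / 17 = 38.71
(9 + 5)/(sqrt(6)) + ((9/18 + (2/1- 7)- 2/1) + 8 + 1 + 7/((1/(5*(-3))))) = -205/2 + 7*sqrt(6)/3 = -96.78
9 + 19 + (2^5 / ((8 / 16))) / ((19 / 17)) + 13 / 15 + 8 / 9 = 74401 / 855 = 87.02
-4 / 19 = -0.21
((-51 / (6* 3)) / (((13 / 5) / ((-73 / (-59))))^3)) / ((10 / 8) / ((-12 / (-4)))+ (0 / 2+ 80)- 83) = 1653322250 / 13987747553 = 0.12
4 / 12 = 1 / 3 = 0.33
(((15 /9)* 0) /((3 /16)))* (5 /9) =0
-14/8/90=-7/360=-0.02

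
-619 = -619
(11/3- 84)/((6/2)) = -241/9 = -26.78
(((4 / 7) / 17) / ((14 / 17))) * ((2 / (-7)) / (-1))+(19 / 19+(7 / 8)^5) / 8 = 18052801 / 89915392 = 0.20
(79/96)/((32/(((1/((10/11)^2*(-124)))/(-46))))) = 9559/1752268800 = 0.00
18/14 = 9/7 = 1.29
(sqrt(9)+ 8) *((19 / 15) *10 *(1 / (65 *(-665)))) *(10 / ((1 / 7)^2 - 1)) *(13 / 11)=7 / 180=0.04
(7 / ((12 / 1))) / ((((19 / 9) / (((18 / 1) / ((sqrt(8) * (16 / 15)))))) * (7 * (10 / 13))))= 1053 * sqrt(2) / 4864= 0.31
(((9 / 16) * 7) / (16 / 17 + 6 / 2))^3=1.00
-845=-845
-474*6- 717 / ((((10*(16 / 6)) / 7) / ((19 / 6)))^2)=-85489413 / 25600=-3339.43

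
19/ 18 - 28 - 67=-1691/ 18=-93.94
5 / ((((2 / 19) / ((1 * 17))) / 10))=8075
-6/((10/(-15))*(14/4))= 18/7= 2.57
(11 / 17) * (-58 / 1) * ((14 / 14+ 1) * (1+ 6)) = -8932 / 17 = -525.41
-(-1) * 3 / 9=1 / 3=0.33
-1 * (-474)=474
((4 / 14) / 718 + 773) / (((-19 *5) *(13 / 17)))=-6604670 / 620711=-10.64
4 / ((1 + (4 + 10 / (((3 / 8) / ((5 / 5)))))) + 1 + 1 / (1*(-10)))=0.12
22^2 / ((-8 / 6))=-363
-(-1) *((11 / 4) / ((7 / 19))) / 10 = 209 / 280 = 0.75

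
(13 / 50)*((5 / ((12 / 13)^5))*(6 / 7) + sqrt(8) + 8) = 13*sqrt(2) / 25 + 54325661 / 14515200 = 4.48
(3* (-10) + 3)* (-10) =270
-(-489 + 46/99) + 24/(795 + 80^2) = 347988551/712305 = 488.54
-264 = -264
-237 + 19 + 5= -213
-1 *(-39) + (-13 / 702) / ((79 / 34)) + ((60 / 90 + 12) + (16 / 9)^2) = 350788 / 6399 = 54.82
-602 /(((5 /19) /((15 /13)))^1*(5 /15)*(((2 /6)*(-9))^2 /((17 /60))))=-97223 /390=-249.29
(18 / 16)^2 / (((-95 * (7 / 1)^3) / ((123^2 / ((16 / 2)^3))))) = -1225449 / 1067745280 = -0.00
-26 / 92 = -13 / 46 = -0.28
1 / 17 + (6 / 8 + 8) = 599 / 68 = 8.81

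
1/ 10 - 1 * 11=-109/ 10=-10.90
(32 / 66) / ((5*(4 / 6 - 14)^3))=-9 / 220000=-0.00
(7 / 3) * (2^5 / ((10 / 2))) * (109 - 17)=20608 / 15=1373.87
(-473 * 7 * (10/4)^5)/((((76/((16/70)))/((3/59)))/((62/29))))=-27493125/260072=-105.71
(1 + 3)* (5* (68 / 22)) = 680 / 11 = 61.82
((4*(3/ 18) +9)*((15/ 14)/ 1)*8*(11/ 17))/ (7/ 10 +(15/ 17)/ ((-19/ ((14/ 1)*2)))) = -1212200/ 13573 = -89.31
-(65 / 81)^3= -274625 / 531441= -0.52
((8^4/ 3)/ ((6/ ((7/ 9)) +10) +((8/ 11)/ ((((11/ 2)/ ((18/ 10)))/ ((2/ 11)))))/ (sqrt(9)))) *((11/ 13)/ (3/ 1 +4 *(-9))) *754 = -2766776320/ 1858257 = -1488.91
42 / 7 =6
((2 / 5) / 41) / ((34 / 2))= 2 / 3485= 0.00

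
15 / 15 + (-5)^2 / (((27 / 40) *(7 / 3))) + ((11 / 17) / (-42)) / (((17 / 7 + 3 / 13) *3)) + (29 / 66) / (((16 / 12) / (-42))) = 7933 / 2618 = 3.03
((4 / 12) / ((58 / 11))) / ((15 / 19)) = 209 / 2610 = 0.08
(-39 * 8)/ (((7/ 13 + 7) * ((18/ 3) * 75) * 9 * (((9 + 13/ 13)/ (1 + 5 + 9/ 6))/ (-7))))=169/ 3150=0.05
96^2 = 9216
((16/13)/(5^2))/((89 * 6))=8/86775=0.00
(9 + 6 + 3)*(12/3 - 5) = -18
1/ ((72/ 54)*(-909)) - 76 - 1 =-93325/ 1212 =-77.00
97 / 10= 9.70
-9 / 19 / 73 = -9 / 1387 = -0.01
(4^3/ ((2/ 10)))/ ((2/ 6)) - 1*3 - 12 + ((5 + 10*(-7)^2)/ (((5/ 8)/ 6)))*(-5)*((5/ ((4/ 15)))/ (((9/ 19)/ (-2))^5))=435794112905/ 729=597797137.04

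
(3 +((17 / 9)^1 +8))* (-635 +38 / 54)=-1986616 / 243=-8175.37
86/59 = 1.46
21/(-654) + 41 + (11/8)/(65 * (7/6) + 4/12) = 8166531/199252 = 40.99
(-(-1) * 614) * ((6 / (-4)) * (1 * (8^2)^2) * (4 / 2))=-7544832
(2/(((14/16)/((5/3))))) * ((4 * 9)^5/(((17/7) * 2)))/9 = 89579520/17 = 5269383.53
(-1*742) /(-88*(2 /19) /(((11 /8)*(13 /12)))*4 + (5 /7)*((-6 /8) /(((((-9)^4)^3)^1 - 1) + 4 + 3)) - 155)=483111914787772088 /117115244181423183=4.13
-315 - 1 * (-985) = 670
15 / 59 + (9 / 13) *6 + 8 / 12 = 11677 / 2301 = 5.07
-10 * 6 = -60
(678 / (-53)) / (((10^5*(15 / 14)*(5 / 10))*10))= -791 / 33125000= -0.00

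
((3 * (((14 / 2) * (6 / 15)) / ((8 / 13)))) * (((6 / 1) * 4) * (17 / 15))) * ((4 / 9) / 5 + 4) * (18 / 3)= 1138592 / 125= 9108.74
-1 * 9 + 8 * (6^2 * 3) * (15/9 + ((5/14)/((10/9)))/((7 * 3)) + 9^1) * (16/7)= 7232625/343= 21086.37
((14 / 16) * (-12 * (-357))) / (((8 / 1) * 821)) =7497 / 13136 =0.57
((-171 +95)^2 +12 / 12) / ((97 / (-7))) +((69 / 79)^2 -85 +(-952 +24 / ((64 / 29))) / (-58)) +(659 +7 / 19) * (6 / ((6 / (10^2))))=349317211345595 / 5337003632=65451.93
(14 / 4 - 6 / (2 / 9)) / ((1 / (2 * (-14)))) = 658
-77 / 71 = -1.08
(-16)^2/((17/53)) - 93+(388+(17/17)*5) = 18668/17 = 1098.12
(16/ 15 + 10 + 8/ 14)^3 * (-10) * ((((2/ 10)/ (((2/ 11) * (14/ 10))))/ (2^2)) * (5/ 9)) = -5018180882/ 2917215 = -1720.20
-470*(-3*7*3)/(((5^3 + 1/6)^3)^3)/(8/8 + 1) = 149200289280/75990522914705918270256751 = 0.00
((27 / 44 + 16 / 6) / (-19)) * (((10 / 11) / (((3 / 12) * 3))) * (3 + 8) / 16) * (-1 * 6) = 2165 / 2508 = 0.86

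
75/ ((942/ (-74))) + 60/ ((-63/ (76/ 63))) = -1462415/ 207711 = -7.04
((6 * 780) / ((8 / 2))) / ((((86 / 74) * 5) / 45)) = 389610 / 43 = 9060.70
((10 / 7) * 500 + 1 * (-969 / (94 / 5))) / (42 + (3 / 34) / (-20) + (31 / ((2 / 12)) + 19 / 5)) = 148268900 / 51857309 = 2.86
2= 2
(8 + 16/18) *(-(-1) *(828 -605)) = 1982.22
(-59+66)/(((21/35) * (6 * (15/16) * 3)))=56/81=0.69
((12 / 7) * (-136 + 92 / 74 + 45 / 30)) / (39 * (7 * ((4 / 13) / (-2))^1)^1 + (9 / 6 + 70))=-118332 / 15281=-7.74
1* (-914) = -914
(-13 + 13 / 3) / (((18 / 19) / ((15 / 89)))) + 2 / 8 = -4139 / 3204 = -1.29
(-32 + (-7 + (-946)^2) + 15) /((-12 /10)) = -2237230 /3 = -745743.33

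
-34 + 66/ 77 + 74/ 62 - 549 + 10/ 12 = -755311/ 1302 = -580.12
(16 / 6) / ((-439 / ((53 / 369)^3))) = -1191016 / 66170569653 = -0.00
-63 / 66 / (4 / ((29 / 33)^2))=-5887 / 31944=-0.18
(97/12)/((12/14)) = 679/72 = 9.43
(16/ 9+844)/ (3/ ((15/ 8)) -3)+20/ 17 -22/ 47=-30374282/ 50337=-603.42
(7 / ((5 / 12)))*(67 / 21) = 268 / 5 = 53.60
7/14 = 1/2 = 0.50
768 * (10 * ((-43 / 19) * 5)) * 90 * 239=-35517312000 / 19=-1869332210.53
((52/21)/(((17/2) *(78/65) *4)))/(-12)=-65/12852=-0.01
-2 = -2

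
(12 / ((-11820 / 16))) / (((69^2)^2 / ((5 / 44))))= -4 / 49119651207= -0.00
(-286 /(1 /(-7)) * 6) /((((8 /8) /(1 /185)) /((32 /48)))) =8008 /185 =43.29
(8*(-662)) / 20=-1324 / 5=-264.80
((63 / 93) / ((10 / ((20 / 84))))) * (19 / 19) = 1 / 62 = 0.02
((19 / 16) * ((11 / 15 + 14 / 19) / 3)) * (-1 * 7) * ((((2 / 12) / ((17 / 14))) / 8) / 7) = -2933 / 293760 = -0.01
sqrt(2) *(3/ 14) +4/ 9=3 *sqrt(2)/ 14 +4/ 9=0.75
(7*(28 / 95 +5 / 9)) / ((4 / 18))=5089 / 190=26.78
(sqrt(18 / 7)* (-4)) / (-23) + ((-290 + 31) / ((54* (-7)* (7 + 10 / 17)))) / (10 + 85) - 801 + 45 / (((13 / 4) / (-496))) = -7668.41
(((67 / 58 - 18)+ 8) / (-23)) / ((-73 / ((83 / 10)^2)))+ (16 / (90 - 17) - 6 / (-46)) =-129457 / 9738200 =-0.01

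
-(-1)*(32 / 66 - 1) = -17 / 33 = -0.52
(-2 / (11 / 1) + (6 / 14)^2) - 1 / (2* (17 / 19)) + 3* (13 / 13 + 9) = 29.44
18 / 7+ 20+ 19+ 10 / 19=5599 / 133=42.10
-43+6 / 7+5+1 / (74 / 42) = -9473 / 259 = -36.58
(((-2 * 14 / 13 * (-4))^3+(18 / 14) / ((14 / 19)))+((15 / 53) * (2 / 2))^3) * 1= 20554481465137 / 32054111362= 641.24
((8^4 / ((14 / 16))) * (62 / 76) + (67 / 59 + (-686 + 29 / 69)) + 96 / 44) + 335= 3471.56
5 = 5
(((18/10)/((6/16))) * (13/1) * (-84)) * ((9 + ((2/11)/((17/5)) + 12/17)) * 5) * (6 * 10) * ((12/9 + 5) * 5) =-90876240000/187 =-485969197.86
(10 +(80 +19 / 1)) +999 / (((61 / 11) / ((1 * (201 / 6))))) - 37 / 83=62209049 / 10126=6143.50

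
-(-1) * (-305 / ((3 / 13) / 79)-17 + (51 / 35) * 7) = -1566277 / 15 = -104418.47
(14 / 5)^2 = 196 / 25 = 7.84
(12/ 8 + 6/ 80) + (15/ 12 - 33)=-1207/ 40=-30.18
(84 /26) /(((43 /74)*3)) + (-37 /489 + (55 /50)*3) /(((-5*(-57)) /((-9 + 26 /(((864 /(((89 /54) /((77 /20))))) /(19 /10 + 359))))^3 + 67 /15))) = 3763040789192306238189481 /3870995901278485883904000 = 0.97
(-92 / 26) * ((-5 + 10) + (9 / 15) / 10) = -5819 / 325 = -17.90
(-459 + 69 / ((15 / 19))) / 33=-1858 / 165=-11.26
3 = 3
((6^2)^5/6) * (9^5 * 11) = 6545856582144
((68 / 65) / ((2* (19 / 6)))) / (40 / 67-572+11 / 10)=-27336 / 94379441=-0.00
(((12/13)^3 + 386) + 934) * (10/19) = 29017680/41743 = 695.15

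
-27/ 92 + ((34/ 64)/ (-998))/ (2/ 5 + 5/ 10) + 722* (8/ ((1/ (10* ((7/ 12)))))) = 111368163349/ 3305376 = 33693.04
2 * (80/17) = 160/17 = 9.41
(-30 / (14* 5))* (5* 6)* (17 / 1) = -1530 / 7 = -218.57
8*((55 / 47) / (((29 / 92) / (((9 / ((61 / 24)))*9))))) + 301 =103719163 / 83143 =1247.48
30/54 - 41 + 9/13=-4651/117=-39.75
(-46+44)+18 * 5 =88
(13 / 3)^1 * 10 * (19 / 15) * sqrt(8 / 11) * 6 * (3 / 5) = 168.51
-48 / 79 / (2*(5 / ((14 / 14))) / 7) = -168 / 395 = -0.43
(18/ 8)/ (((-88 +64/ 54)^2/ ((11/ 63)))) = 0.00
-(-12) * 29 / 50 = 174 / 25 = 6.96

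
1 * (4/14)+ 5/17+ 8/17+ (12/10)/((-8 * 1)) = 2143/2380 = 0.90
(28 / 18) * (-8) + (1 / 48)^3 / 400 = -550502399 / 44236800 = -12.44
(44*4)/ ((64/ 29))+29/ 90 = 80.07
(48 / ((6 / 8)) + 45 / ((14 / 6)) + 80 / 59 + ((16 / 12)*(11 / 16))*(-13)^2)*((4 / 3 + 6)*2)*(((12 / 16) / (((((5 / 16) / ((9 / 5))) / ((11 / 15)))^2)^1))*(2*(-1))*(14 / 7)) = -1213617470208 / 6453125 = -188066.63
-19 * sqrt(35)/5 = -22.48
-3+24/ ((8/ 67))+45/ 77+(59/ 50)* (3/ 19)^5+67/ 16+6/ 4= 15578571397517/ 76263849200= 204.27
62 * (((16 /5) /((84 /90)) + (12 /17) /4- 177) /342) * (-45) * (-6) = -1009980 /119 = -8487.23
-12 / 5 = -2.40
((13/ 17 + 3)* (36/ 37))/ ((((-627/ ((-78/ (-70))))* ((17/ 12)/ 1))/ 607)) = -218170368/ 78219295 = -2.79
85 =85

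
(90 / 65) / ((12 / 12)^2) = 18 / 13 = 1.38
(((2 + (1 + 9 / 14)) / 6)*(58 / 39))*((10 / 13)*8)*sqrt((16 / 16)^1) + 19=87151 / 3549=24.56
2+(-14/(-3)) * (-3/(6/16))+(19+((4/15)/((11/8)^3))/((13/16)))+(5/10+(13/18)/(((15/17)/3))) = -10318102/778635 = -13.25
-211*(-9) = 1899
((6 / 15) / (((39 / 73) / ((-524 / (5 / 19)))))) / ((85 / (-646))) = 55235888 / 4875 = 11330.44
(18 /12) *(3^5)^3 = 43046721 /2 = 21523360.50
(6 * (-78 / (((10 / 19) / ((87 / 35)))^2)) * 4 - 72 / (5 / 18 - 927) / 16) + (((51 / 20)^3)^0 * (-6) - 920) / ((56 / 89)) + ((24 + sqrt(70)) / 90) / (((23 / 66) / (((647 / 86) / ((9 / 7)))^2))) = -43192.01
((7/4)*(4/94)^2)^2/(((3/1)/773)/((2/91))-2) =-75754/13755820739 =-0.00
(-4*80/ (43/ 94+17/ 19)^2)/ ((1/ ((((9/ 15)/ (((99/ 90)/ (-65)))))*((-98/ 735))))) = -827.35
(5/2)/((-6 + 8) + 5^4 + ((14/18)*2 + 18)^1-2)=45/11602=0.00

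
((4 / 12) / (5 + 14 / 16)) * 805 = 6440 / 141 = 45.67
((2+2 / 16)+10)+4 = 129 / 8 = 16.12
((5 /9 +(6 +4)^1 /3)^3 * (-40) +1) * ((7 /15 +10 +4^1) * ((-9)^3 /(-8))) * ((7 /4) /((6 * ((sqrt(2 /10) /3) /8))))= -2603977649 * sqrt(5) /120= -48522258.63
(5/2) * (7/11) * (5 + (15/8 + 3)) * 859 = 2375135/176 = 13495.09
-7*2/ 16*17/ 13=-119/ 104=-1.14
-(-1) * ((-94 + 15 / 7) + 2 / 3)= -1915 / 21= -91.19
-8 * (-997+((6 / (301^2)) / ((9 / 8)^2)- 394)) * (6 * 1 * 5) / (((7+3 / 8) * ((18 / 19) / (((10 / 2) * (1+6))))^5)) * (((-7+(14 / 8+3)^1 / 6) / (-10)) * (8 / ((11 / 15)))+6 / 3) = 17429836951599377341531250 / 637729731441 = 27331071600214.25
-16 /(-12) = 4 /3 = 1.33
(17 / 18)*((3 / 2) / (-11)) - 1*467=-61661 / 132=-467.13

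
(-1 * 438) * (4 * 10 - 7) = -14454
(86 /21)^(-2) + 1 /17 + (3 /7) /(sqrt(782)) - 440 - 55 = -494.87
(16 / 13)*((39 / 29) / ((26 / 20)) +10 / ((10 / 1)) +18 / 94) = 48544 / 17719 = 2.74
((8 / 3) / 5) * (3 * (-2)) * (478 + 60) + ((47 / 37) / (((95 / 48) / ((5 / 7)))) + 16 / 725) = -6140481024 / 3567725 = -1721.12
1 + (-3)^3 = -26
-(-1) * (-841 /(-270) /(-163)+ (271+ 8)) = 12277949 /44010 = 278.98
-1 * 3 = -3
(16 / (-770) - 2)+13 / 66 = -383 / 210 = -1.82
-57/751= -0.08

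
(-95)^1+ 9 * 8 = -23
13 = 13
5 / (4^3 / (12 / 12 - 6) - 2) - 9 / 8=-433 / 296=-1.46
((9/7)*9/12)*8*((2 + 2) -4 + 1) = 54/7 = 7.71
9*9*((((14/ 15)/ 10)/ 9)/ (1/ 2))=42/ 25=1.68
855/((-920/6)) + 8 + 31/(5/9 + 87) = 12587/4531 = 2.78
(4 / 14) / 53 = 2 / 371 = 0.01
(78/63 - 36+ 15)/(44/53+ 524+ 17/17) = -21995/585249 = -0.04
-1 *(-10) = 10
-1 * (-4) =4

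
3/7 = 0.43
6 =6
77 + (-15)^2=302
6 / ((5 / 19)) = 22.80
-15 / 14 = -1.07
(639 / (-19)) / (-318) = 213 / 2014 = 0.11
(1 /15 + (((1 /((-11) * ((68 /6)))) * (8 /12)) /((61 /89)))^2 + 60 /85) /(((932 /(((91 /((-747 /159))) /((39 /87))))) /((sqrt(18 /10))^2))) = -4056078241579 /62909597300275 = -0.06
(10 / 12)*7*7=245 / 6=40.83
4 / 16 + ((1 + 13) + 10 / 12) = 181 / 12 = 15.08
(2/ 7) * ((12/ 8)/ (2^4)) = 3/ 112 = 0.03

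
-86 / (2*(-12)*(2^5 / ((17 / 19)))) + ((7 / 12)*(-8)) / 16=-1397 / 7296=-0.19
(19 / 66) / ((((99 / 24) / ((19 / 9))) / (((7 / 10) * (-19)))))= -96026 / 49005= -1.96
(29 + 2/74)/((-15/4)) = -1432/185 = -7.74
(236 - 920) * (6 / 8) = -513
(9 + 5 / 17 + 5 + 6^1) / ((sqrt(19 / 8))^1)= 690*sqrt(38) / 323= 13.17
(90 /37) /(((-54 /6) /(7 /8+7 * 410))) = -114835 /148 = -775.91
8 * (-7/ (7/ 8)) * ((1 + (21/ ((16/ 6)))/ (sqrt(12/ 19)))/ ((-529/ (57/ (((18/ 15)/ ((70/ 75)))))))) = 8512/ 1587 + 3724 * sqrt(57)/ 529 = 58.51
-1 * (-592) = 592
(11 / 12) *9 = 33 / 4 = 8.25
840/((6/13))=1820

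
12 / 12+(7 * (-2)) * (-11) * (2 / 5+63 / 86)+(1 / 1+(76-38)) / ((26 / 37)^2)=2844133 / 11180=254.39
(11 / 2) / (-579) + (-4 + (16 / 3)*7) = 12863 / 386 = 33.32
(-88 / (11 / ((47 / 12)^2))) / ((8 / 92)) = -50807 / 36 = -1411.31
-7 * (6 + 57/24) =-469/8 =-58.62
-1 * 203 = -203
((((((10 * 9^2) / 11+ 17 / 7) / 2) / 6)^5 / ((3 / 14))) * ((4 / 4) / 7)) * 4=6892489610530921057 / 252575443257984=27288.84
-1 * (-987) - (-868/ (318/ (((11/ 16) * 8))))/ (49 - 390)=156926/ 159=986.96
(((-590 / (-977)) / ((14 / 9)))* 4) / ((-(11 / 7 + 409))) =-1770 / 467983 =-0.00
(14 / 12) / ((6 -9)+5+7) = 7 / 54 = 0.13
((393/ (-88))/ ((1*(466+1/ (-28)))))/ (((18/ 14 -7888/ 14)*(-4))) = -6419/ 1505971720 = -0.00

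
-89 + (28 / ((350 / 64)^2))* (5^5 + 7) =2843.27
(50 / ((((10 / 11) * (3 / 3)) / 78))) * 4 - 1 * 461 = 16699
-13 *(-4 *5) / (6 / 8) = 1040 / 3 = 346.67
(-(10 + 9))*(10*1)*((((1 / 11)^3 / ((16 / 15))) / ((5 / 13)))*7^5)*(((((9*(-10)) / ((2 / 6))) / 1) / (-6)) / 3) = -934049025 / 10648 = -87720.61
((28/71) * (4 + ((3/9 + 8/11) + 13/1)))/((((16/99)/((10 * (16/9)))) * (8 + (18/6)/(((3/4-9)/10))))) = 114730/639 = 179.55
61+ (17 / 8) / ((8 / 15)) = 4159 / 64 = 64.98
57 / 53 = 1.08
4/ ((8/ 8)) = 4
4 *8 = 32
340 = 340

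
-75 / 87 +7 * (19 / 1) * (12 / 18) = 87.80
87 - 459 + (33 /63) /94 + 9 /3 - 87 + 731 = 542861 /1974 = 275.01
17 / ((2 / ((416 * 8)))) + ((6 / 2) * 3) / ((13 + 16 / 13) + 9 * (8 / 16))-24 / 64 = 110210459 / 3896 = 28288.11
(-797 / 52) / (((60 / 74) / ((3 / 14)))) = -29489 / 7280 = -4.05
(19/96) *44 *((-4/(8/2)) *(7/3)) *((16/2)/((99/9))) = -133/9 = -14.78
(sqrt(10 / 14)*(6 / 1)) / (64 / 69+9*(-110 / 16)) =-3312*sqrt(35) / 235501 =-0.08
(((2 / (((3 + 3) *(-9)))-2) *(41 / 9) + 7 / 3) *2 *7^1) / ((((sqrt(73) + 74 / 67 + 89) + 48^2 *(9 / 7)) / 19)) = -37683378000674 / 62249901428223 + 12345531086 *sqrt(73) / 62249901428223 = -0.60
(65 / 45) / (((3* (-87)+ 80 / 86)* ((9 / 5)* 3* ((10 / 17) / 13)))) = -123539 / 5434938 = -0.02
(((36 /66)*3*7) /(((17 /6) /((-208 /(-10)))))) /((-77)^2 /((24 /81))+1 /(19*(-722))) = 4314256128 /1026638688955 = 0.00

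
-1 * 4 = -4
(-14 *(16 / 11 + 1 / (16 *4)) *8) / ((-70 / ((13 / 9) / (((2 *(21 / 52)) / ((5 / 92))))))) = 845 / 3696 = 0.23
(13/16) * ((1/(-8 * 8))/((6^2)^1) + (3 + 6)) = 269555/36864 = 7.31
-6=-6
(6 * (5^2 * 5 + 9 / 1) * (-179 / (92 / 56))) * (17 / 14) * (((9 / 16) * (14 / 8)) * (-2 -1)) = 115600527 / 368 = 314131.87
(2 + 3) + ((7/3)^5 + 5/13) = 74.55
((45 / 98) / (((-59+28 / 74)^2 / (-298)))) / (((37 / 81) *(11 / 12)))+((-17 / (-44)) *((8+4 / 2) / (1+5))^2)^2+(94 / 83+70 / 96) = 54052749081703 / 18521179200216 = 2.92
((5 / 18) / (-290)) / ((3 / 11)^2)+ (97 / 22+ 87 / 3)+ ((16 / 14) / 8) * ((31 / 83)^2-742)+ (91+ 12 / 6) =101756832949 / 4984136388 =20.42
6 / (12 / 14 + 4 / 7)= 21 / 5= 4.20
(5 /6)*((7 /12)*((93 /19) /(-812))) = -0.00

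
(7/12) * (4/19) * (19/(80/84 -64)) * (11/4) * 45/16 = -24255/84736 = -0.29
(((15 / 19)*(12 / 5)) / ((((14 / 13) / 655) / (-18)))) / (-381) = 919620 / 16891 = 54.44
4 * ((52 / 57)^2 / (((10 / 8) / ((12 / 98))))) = 86528 / 265335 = 0.33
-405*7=-2835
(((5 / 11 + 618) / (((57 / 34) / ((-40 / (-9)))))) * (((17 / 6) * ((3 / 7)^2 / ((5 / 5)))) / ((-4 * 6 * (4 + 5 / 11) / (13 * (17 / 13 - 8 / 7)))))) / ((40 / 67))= -658632445 / 22991976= -28.65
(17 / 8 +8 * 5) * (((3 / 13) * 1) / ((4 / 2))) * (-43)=-43473 / 208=-209.00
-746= -746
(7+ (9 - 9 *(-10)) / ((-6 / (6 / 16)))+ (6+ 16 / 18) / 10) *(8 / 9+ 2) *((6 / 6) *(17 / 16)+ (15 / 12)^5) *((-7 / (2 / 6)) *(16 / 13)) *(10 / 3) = -31879771 / 20736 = -1537.41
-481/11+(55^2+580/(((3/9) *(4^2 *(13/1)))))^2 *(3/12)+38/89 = 24357384789219/10588864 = 2300283.09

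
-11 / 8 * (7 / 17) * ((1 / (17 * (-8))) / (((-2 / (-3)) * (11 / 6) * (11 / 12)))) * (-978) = -92421 / 25432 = -3.63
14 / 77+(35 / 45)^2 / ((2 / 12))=1132 / 297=3.81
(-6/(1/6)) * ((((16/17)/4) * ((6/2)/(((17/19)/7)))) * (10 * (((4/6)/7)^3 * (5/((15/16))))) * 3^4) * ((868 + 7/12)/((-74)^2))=-325912320/2769487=-117.68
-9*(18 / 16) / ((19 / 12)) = -243 / 38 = -6.39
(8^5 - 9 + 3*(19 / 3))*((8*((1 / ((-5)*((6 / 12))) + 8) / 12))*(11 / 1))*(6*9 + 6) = 109609632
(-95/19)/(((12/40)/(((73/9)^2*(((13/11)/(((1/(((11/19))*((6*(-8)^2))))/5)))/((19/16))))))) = -35469824000/29241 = -1213016.79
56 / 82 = 28 / 41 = 0.68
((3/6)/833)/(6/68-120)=-1/199773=-0.00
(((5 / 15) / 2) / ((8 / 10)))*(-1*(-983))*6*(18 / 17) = 44235 / 34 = 1301.03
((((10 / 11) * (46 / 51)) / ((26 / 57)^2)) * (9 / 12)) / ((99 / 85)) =207575 / 81796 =2.54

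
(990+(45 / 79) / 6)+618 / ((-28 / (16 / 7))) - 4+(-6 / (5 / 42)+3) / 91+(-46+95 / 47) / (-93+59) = 188257949806 / 201040385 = 936.42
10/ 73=0.14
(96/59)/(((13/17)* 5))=1632/3835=0.43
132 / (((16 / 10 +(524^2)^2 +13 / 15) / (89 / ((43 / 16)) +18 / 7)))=21269160 / 340394788699777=0.00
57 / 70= 0.81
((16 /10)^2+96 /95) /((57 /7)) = 11872 /27075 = 0.44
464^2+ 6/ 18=645889/ 3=215296.33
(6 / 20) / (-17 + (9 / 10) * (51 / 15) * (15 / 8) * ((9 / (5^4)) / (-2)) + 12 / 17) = -510000 / 27770227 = -0.02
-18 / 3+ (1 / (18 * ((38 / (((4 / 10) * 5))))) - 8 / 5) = -12991 / 1710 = -7.60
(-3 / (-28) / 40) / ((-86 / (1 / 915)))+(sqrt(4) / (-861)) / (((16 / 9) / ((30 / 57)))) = -2248397 / 3269307200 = -0.00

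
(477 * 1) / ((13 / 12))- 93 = 4515 / 13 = 347.31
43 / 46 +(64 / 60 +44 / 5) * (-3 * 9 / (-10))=31711 / 1150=27.57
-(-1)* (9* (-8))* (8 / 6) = -96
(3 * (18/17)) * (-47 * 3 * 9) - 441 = -4471.94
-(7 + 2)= -9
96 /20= 24 /5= 4.80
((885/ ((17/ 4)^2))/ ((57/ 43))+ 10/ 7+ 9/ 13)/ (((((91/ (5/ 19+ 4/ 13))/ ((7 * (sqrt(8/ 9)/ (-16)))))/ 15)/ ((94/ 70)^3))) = -285887671349289 * sqrt(2)/ 110067032402600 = -3.67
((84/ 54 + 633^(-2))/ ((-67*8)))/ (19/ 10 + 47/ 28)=-807975/ 996290938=-0.00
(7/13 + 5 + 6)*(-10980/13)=-1647000/169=-9745.56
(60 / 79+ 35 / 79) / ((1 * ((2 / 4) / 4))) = 760 / 79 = 9.62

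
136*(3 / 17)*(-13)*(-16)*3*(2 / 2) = 14976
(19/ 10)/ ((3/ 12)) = 38/ 5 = 7.60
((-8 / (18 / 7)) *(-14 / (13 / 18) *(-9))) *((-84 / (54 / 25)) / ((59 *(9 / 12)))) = 1097600 / 2301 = 477.01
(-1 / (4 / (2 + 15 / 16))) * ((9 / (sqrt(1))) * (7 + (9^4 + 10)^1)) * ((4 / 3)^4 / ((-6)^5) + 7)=-21297363659 / 69984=-304317.61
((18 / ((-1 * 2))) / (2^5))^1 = -9 / 32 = -0.28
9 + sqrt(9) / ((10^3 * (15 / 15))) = 9003 / 1000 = 9.00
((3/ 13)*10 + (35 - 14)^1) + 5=368/ 13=28.31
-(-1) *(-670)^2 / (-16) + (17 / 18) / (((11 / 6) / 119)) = -3695333 / 132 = -27994.95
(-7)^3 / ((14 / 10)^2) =-175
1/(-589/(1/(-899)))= 1/529511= 0.00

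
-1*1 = -1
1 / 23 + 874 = 20103 / 23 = 874.04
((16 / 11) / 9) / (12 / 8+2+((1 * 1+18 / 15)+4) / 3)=160 / 5511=0.03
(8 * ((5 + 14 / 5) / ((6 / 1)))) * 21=1092 / 5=218.40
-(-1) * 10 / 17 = 10 / 17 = 0.59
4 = 4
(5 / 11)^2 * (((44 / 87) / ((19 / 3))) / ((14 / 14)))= 100 / 6061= 0.02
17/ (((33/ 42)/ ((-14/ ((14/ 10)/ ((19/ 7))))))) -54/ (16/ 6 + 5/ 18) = -353072/ 583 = -605.61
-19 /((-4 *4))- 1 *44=-685 /16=-42.81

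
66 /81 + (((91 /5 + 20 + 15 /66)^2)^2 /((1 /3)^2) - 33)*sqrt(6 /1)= 22 /27 + 2873232501562569*sqrt(6) /146410000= 48070170.48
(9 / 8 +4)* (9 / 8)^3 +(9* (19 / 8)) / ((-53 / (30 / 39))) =19718001 / 2822144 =6.99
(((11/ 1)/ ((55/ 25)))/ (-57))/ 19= -5/ 1083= -0.00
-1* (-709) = 709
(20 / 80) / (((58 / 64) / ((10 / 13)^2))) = 800 / 4901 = 0.16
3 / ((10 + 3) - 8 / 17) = 0.24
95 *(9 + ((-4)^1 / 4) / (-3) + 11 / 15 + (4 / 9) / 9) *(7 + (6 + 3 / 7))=7317242 / 567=12905.19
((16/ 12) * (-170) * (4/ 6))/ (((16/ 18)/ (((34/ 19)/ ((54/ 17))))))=-49130/ 513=-95.77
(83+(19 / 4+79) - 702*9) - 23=-24697 / 4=-6174.25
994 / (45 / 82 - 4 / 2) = -684.94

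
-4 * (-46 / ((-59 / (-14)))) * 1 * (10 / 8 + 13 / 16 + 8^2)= 170177 / 59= 2884.36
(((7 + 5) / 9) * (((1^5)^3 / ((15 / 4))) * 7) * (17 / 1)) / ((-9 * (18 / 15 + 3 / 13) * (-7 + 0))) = 3536 / 7533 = 0.47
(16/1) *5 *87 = 6960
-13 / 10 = -1.30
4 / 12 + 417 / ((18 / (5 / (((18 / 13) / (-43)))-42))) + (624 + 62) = -419465 / 108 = -3883.94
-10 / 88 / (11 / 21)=-105 / 484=-0.22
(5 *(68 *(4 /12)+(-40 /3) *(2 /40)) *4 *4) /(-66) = -80 /3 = -26.67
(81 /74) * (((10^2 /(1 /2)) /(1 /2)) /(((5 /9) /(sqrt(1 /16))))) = 7290 /37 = 197.03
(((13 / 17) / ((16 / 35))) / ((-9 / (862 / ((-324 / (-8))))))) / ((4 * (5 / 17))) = -39221 / 11664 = -3.36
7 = 7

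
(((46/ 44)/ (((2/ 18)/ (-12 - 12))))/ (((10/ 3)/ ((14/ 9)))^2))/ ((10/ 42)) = -284004/ 1375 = -206.55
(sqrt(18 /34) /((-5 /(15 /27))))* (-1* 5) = 0.40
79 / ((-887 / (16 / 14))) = -632 / 6209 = -0.10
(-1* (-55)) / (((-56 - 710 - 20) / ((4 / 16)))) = -55 / 3144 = -0.02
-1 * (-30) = 30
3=3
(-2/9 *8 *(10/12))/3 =-40/81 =-0.49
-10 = -10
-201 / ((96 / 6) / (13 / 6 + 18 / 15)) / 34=-6767 / 5440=-1.24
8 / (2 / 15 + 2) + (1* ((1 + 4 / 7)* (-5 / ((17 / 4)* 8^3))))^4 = 201864054485786785 / 53830414527102976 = 3.75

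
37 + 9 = 46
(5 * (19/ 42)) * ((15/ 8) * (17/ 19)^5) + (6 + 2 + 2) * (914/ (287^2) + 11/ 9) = 14.77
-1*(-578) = 578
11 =11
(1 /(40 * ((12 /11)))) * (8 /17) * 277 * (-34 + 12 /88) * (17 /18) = -41273 /432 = -95.54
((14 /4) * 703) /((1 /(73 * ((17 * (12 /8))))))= 18320883 /4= 4580220.75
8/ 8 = 1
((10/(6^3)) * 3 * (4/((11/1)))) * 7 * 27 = 105/11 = 9.55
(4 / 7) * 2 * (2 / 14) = 8 / 49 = 0.16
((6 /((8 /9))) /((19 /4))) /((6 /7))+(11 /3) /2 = 3.49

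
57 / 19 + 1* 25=28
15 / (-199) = -15 / 199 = -0.08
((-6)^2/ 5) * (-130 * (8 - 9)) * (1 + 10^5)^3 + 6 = 936028080280800942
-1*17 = -17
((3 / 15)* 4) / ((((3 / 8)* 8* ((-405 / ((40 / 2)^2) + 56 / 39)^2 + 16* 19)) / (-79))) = -205071360 / 2961002641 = -0.07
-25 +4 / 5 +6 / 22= -1316 / 55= -23.93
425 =425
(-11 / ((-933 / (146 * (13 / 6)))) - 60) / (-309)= 0.18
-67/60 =-1.12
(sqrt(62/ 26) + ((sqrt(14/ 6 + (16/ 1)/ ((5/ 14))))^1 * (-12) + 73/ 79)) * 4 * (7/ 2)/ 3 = -372.94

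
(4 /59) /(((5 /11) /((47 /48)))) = 0.15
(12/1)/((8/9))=27/2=13.50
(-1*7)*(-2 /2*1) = 7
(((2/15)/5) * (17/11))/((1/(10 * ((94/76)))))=1598/3135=0.51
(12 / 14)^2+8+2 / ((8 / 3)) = 1859 / 196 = 9.48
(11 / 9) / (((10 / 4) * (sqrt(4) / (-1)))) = -11 / 45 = -0.24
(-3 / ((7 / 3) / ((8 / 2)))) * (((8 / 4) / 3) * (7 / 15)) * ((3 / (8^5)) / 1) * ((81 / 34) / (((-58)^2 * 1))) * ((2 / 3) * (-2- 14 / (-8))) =81 / 4684840960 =0.00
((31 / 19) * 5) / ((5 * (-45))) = -0.04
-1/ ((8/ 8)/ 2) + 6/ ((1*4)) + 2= 3/ 2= 1.50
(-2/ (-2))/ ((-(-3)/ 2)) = 2/ 3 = 0.67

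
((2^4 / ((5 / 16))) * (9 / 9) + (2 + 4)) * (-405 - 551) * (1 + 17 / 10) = -3691116 / 25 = -147644.64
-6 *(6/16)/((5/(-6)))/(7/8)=108/35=3.09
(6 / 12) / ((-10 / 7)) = -7 / 20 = -0.35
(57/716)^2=3249/512656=0.01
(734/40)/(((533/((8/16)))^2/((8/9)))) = 367/25568010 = 0.00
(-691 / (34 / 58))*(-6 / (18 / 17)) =6679.67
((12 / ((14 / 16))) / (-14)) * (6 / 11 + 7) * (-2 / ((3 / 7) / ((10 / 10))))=2656 / 77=34.49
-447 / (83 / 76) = -33972 / 83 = -409.30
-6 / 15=-2 / 5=-0.40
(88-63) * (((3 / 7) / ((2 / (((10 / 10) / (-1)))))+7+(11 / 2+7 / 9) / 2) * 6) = 62525 / 42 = 1488.69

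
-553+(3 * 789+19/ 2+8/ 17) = 62015/ 34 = 1823.97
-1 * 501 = -501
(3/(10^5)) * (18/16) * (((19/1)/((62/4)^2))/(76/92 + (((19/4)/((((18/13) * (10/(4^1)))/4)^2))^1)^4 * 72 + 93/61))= 430311165636375/18787152815759141954290816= 0.00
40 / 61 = 0.66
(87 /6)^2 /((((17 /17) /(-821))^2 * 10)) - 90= 566864881 /40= 14171622.02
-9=-9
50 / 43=1.16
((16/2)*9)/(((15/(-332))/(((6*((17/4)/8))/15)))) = -8466/25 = -338.64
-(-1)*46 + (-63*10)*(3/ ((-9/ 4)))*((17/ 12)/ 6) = 244.33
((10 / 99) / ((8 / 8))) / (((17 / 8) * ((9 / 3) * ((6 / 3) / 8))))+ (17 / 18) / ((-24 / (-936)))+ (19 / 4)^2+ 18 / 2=5530409 / 80784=68.46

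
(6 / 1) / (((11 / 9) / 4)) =216 / 11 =19.64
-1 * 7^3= -343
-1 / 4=-0.25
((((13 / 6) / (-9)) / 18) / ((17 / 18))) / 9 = -13 / 8262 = -0.00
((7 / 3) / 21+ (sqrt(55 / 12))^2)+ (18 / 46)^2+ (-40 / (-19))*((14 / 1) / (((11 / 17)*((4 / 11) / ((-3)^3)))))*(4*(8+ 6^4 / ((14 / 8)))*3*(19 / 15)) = -732861780323 / 19044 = -38482555.15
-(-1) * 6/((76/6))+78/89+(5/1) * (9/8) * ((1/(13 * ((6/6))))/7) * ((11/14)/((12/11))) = 96142509/68938688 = 1.39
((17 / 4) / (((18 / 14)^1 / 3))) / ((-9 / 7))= -833 / 108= -7.71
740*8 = 5920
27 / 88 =0.31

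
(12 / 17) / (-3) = -4 / 17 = -0.24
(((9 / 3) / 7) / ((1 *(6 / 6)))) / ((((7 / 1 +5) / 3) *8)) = 3 / 224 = 0.01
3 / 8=0.38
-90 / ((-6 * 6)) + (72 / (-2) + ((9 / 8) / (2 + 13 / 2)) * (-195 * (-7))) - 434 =-19505 / 68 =-286.84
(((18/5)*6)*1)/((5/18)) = 77.76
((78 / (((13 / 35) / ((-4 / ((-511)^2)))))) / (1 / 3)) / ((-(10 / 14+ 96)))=360 / 3607733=0.00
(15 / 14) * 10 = 75 / 7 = 10.71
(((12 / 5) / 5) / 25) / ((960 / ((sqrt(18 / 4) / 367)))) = 3 * sqrt(2) / 36700000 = 0.00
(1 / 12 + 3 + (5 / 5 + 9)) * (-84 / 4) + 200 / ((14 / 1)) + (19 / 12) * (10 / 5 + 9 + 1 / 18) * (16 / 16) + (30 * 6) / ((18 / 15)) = -140555 / 1512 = -92.96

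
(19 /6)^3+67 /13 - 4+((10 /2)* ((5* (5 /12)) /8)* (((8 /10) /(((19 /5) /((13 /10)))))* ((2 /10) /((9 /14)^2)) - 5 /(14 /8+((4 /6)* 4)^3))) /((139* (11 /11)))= 614155450477 /18663109803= 32.91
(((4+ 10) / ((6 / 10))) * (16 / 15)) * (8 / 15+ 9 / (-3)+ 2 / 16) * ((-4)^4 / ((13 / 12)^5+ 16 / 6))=-2651848704 / 739175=-3587.58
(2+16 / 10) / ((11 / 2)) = 36 / 55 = 0.65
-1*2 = -2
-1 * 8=-8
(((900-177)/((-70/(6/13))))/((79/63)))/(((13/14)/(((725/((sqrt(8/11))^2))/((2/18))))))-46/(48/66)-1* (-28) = -36765.98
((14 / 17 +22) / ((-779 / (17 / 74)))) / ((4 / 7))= -679 / 57646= -0.01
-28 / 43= -0.65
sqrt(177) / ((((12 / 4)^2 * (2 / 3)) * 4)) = sqrt(177) / 24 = 0.55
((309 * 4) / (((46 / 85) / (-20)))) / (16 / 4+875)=-350200 / 6739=-51.97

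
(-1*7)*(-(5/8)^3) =1.71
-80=-80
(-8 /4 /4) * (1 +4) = -5 /2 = -2.50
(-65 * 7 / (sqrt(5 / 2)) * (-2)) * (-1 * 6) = -3453.21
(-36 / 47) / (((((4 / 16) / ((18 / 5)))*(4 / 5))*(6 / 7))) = -756 / 47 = -16.09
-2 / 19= -0.11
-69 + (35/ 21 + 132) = 194/ 3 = 64.67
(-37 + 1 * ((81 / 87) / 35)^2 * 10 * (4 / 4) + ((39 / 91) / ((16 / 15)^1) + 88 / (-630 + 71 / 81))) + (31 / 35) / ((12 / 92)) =-3017962411913 / 100798532688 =-29.94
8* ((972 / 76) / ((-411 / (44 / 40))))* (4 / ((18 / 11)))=-8712 / 13015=-0.67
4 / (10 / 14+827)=14 / 2897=0.00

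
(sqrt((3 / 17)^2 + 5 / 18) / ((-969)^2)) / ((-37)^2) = sqrt(3214) / 131114636118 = 0.00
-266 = -266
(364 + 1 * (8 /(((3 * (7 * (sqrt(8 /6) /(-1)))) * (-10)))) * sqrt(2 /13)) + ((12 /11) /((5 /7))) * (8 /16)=2 * sqrt(78) /1365 + 20062 /55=364.78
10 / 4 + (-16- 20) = -67 / 2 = -33.50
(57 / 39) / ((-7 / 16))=-3.34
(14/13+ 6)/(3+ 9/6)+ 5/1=769/117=6.57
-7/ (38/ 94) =-329/ 19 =-17.32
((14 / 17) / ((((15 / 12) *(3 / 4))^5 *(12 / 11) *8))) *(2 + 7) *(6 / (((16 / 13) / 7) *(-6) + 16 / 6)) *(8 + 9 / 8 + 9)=37832704 / 478125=79.13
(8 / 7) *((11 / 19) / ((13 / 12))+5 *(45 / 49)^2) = 22542456 / 4151329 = 5.43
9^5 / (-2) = -59049 / 2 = -29524.50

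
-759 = -759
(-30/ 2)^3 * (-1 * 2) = 6750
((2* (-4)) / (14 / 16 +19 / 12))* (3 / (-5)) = 576 / 295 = 1.95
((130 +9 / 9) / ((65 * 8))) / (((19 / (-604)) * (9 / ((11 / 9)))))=-217591 / 200070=-1.09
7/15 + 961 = 14422/15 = 961.47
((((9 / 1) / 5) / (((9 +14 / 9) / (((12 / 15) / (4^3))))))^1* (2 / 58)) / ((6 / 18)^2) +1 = 1102729 / 1102000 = 1.00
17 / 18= 0.94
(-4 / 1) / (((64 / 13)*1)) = -13 / 16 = -0.81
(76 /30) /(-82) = -0.03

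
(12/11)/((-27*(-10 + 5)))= 4/495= 0.01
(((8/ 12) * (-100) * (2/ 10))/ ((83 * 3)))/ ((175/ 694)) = -5552/ 26145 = -0.21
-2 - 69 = -71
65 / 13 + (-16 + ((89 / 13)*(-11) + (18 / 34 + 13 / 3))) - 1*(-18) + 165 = 67331 / 663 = 101.56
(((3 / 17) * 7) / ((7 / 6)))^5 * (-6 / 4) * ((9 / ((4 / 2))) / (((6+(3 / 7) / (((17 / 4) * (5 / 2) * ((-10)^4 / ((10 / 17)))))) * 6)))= -0.25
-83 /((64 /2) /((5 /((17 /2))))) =-1.53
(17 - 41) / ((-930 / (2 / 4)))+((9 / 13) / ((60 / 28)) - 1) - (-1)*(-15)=-31563 / 2015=-15.66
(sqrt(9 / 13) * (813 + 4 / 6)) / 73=2441 * sqrt(13) / 949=9.27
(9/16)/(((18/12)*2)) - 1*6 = -5.81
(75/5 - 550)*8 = -4280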